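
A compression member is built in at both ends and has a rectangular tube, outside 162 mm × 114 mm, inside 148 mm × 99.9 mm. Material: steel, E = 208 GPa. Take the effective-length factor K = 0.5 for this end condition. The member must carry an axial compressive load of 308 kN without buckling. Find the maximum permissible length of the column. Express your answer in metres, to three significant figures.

L_max ≈ 14.3 m

Weak-axis I_min = (h_o·b_o³ − h_i·b_i³)/12 with b_o = 114, b_i = 99.90 mm (shorter outer/inner sides).
I_min = (162×114³ − 148.0×99.90³)/12 = 7.704×10^6 mm⁴
I = 7.704×10^-6 m⁴
At the buckling limit P_cr = P = 3.080×10^5 N
From P_cr = π²EI/(K·L)²:  L = (1/K)·√(π²EI/P_cr) = (1/0.5)·√(π²×2.08×10^11×7.704×10^-6/3.080×10^5)
L = 14.3 m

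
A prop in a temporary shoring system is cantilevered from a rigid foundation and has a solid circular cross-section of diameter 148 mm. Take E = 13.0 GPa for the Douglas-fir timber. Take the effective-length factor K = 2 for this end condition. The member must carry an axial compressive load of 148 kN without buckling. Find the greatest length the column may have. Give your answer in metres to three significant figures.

I = πd⁴/64 = π×148⁴/64 = 2.355×10^7 mm⁴
I = 2.355×10^-5 m⁴
At the buckling limit P_cr = P = 1.480×10^5 N
From P_cr = π²EI/(K·L)²:  L = (1/K)·√(π²EI/P_cr) = (1/2)·√(π²×1.30×10^10×2.355×10^-5/1.480×10^5)
L = 2.26 m

L_max ≈ 2.26 m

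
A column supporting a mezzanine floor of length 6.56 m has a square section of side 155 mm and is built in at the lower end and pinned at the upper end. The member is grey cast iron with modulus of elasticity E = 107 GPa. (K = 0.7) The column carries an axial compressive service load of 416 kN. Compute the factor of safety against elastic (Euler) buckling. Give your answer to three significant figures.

n ≈ 5.79

I = a⁴/12 = 155⁴/12 = 4.810×10^7 mm⁴
I = 4.810×10^7 mm⁴ = 4.810×10^-5 m⁴
Effective length L_e = K·L = 0.7 × 6.56 = 4.592 m
P_cr = π²EI / L_e² = π² × 107×10⁹ × 4.810×10^-5 / 4.592² = 2.409×10^6 N
Factor of safety n = P_cr / P = 2408.9 / 416 = 5.79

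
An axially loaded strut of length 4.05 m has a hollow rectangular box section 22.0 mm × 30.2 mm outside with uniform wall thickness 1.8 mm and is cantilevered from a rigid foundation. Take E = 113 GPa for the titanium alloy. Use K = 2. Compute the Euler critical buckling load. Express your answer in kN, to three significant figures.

Inner dimensions: h_i = 30.2 − 2×1.8 = 26.60 mm, b_i = 22.0 − 2×1.8 = 18.40 mm
Weak-axis I_min = (h_o·b_o³ − h_i·b_i³)/12 with b_o = 22.0, b_i = 18.40 mm (shorter outer/inner sides).
I_min = (30.2×22.0³ − 26.60×18.40³)/12 = 1.299×10^4 mm⁴
I = 1.299×10^4 mm⁴ = 1.299×10^-8 m⁴
Effective length L_e = K·L = 2 × 4.05 = 8.100 m
P_cr = π²EI / L_e² = π² × 113×10⁹ × 1.299×10^-8 / 8.100² = 220.8 N

P_cr ≈ 0.221 kN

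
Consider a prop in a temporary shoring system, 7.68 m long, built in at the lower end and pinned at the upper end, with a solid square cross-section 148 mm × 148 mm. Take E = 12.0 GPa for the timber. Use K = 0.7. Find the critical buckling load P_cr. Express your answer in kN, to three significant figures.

I = a⁴/12 = 148⁴/12 = 3.998×10^7 mm⁴
I = 3.998×10^7 mm⁴ = 3.998×10^-5 m⁴
Effective length L_e = K·L = 0.7 × 7.68 = 5.376 m
P_cr = π²EI / L_e² = π² × 12.0×10⁹ × 3.998×10^-5 / 5.376² = 1.638×10^5 N

P_cr ≈ 164 kN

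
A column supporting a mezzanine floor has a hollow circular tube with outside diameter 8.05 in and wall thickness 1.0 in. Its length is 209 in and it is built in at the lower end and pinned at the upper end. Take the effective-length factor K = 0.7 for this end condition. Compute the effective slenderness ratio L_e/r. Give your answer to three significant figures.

Inner diameter d_i = 8.05 − 2×1.0 = 6.050 in
I = π(d_o⁴ − d_i⁴)/64 = π(8.05⁴ − 6.050⁴)/64 = 140.4 in⁴
A = 22.15 in²;  r_min = √(I/A) = √(140.4/22.15) = 2.518 in
L_e = K·L = 0.7 × 209 = 146.3 in
λ = L_e / r_min = 146.30 / 2.518 = 58.1

λ ≈ 58.1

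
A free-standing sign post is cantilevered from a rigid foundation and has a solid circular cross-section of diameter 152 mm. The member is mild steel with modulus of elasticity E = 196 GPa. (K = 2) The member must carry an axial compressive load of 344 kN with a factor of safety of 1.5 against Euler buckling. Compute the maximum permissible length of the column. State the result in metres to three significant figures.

L_max ≈ 4.96 m

I = πd⁴/64 = π×152⁴/64 = 2.620×10^7 mm⁴
I = 2.620×10^-5 m⁴
Required critical load P_cr = n·P = 1.5 × 344 = 516.0 kN = 5.160×10^5 N
From P_cr = π²EI/(K·L)²:  L = (1/K)·√(π²EI/P_cr) = (1/2)·√(π²×1.96×10^11×2.620×10^-5/5.160×10^5)
L = 4.96 m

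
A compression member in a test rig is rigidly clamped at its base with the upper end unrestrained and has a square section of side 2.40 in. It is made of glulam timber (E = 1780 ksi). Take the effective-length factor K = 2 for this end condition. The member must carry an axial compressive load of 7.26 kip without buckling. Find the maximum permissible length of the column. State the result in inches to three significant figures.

I = a⁴/12 = 2.40⁴/12 = 2.765 in⁴
At the buckling limit P_cr = P = 7.260×10^3 lb
From P_cr = π²EI/(K·L)²:  L = (1/K)·√(π²EI/P_cr) = (1/2)·√(π²×1.78×10^6×2.765/7.260×10^3)
L = 40.9 in

L_max ≈ 40.9 in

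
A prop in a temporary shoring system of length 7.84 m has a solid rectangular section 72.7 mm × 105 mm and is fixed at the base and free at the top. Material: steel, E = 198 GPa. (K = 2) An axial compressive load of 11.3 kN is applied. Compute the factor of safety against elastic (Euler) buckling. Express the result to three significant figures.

Buckling occurs about the weak axis: I_min = h·b³/12 with b = 72.7 mm (the shorter side).
I_min = 105×72.7³/12 = 3.362×10^6 mm⁴
I = 3.362×10^6 mm⁴ = 3.362×10^-6 m⁴
Effective length L_e = K·L = 2 × 7.84 = 15.68 m
P_cr = π²EI / L_e² = π² × 198×10⁹ × 3.362×10^-6 / 15.68² = 2.672×10^4 N
Factor of safety n = P_cr / P = 26.723 / 11.3 = 2.36

n ≈ 2.36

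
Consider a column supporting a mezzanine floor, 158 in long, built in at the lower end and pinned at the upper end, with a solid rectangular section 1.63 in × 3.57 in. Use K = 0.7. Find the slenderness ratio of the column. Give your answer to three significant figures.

For a rectangle r_min = b/√12 = 1.63/√12 = 0.4705 in
L_e = K·L = 0.7 × 158 = 110.6 in
λ = L_e / r_min = 110.60 / 0.4705 = 235

λ ≈ 235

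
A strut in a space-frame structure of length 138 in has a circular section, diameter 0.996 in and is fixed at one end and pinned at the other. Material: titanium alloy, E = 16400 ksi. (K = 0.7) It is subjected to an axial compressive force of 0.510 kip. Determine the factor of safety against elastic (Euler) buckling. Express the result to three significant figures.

I = πd⁴/64 = π×0.996⁴/64 = 4.831×10^-2 in⁴
Effective length L_e = K·L = 0.7 × 138 = 96.60 in
P_cr = π²EI / L_e² = π² × 16400×10³ × 4.831×10^-2 / 96.60² = 837.9 lb
Factor of safety n = P_cr / P = 0.83791 / 0.510 = 1.64

n ≈ 1.64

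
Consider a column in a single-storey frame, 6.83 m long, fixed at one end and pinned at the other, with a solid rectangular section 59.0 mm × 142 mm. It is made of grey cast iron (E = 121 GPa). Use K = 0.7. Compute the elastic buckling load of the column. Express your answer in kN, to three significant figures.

Buckling occurs about the weak axis: I_min = h·b³/12 with b = 59.0 mm (the shorter side).
I_min = 142×59.0³/12 = 2.430×10^6 mm⁴
I = 2.430×10^6 mm⁴ = 2.430×10^-6 m⁴
Effective length L_e = K·L = 0.7 × 6.83 = 4.781 m
P_cr = π²EI / L_e² = π² × 121×10⁹ × 2.430×10^-6 / 4.781² = 1.270×10^5 N

P_cr ≈ 127 kN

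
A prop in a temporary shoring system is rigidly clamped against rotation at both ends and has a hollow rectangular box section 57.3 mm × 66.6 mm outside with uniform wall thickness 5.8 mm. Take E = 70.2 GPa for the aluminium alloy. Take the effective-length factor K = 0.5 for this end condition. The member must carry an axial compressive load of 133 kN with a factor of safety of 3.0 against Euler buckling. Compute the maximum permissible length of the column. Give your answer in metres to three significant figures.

Inner dimensions: h_i = 66.6 − 2×5.8 = 55.00 mm, b_i = 57.3 − 2×5.8 = 45.70 mm
Weak-axis I_min = (h_o·b_o³ − h_i·b_i³)/12 with b_o = 57.3, b_i = 45.70 mm (shorter outer/inner sides).
I_min = (66.6×57.3³ − 55.00×45.70³)/12 = 6.067×10^5 mm⁴
I = 6.067×10^-7 m⁴
Required critical load P_cr = n·P = 3.0 × 133 = 399.0 kN = 3.990×10^5 N
From P_cr = π²EI/(K·L)²:  L = (1/K)·√(π²EI/P_cr) = (1/0.5)·√(π²×7.02×10^10×6.067×10^-7/3.990×10^5)
L = 2.05 m

L_max ≈ 2.05 m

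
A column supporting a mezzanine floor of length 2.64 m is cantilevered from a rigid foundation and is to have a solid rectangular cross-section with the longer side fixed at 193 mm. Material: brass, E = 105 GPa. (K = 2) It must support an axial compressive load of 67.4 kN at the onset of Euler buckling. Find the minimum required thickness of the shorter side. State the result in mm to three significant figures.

b ≈ 48.3 mm

L_e = K·L = 2 × 2.64 = 5.280 m
Required I = P_cr·L_e²/(π²E) = 6.740×10^4 × 5.280² / (π² × 1.05×10^11) = 1.813×10^-6 m⁴
I_req = 1.813×10^6 mm⁴
Rectangle, weak axis: I_min = h·b³/12 with h = 193 mm fixed  ⇒  b = (12I/h)^(1/3) = 48.3 mm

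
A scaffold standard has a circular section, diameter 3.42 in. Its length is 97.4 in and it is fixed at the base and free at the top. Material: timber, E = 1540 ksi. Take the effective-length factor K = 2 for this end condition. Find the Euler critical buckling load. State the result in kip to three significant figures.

I = πd⁴/64 = π×3.42⁴/64 = 6.715 in⁴
Effective length L_e = K·L = 2 × 97.4 = 194.8 in
P_cr = π²EI / L_e² = π² × 1540×10³ × 6.715 / 194.8² = 2.690×10^3 lb

P_cr ≈ 2.69 kip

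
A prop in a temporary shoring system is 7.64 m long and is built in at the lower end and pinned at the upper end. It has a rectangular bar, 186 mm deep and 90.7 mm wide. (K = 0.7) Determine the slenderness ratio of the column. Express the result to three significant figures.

Buckling occurs about the weak axis: I_min = h·b³/12 with b = 90.7 mm (the shorter side).
I_min = 186×90.7³/12 = 1.157×10^7 mm⁴
A = 1.687×10^4 mm²;  r_min = √(I/A) = √(1.157×10^7/1.687×10^4) = 26.18 mm
L_e = K·L = 0.7 × 7.64 m = 5.348 m = 5348.0 mm
λ = L_e / r_min = 5348.0 / 26.18 = 204

λ ≈ 204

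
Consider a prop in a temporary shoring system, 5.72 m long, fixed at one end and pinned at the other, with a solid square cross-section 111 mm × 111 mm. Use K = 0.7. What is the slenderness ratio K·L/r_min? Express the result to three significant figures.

For a square r = a/√12 = 111/√12 = 32.04 mm
L_e = K·L = 0.7 × 5.72 m = 4.004 m = 4004.0 mm
λ = L_e / r_min = 4004.0 / 32.04 = 125

λ ≈ 125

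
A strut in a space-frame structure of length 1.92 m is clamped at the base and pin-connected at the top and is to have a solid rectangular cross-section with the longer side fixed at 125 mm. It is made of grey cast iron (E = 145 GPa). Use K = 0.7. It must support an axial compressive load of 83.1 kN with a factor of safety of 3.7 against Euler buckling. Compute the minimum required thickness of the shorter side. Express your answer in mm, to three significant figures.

Required P_cr = n·P = 3.7 × 83.1 = 307.5 kN
L_e = K·L = 0.7 × 1.92 = 1.344 m
Required I = P_cr·L_e²/(π²E) = 3.075×10^5 × 1.344² / (π² × 1.45×10^11) = 3.881×10^-7 m⁴
I_req = 3.881×10^5 mm⁴
Rectangle, weak axis: I_min = h·b³/12 with h = 125 mm fixed  ⇒  b = (12I/h)^(1/3) = 33.4 mm

b ≈ 33.4 mm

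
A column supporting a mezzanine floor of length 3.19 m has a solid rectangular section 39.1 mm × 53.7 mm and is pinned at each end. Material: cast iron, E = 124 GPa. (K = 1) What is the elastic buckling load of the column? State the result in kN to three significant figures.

Buckling occurs about the weak axis: I_min = h·b³/12 with b = 39.1 mm (the shorter side).
I_min = 53.7×39.1³/12 = 2.675×10^5 mm⁴
I = 2.675×10^5 mm⁴ = 2.675×10^-7 m⁴
Effective length L_e = K·L = 1 × 3.19 = 3.190 m
P_cr = π²EI / L_e² = π² × 124×10⁹ × 2.675×10^-7 / 3.190² = 3.217×10^4 N

P_cr ≈ 32.2 kN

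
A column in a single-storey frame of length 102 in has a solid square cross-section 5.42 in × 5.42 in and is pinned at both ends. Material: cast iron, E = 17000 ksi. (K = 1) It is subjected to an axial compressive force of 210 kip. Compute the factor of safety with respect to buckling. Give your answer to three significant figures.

n ≈ 5.52

I = a⁴/12 = 5.42⁴/12 = 71.91 in⁴
Effective length L_e = K·L = 1 × 102 = 102.0 in
P_cr = π²EI / L_e² = π² × 17000×10³ × 71.91 / 102.0² = 1.160×10^6 lb
Factor of safety n = P_cr / P = 1159.7 / 210 = 5.52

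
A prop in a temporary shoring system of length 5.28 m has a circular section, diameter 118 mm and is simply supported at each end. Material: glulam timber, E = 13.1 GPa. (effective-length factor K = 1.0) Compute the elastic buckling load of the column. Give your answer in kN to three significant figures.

P_cr ≈ 44.1 kN

I = πd⁴/64 = π×118⁴/64 = 9.517×10^6 mm⁴
I = 9.517×10^6 mm⁴ = 9.517×10^-6 m⁴
Effective length L_e = K·L = 1 × 5.28 = 5.280 m
P_cr = π²EI / L_e² = π² × 13.1×10⁹ × 9.517×10^-6 / 5.280² = 4.414×10^4 N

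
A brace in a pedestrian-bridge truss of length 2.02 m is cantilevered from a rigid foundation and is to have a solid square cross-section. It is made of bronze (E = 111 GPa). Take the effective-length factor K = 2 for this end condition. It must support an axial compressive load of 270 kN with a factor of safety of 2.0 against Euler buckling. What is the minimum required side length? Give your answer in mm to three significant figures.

Required P_cr = n·P = 2.0 × 270 = 540.0 kN
L_e = K·L = 2 × 2.02 = 4.040 m
Required I = P_cr·L_e²/(π²E) = 5.400×10^5 × 4.040² / (π² × 1.11×10^11) = 8.045×10^-6 m⁴
I_req = 8.045×10^6 mm⁴
Solid square: I = a⁴/12  ⇒  a = (12I)^(1/4) = (12×8.045×10^6)^(1/4) = 99.1 mm

a ≈ 99.1 mm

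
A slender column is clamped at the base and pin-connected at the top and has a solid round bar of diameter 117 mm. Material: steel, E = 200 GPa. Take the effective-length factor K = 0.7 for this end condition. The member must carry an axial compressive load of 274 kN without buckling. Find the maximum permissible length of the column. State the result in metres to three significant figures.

I = πd⁴/64 = π×117⁴/64 = 9.198×10^6 mm⁴
I = 9.198×10^-6 m⁴
At the buckling limit P_cr = P = 2.740×10^5 N
From P_cr = π²EI/(K·L)²:  L = (1/K)·√(π²EI/P_cr) = (1/0.7)·√(π²×2.00×10^11×9.198×10^-6/2.740×10^5)
L = 11.6 m

L_max ≈ 11.6 m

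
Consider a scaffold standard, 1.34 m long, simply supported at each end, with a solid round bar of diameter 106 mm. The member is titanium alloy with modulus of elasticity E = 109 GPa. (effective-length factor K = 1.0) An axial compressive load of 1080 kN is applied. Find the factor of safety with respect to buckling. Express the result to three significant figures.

I = πd⁴/64 = π×106⁴/64 = 6.197×10^6 mm⁴
I = 6.197×10^6 mm⁴ = 6.197×10^-6 m⁴
Effective length L_e = K·L = 1 × 1.34 = 1.340 m
P_cr = π²EI / L_e² = π² × 109×10⁹ × 6.197×10^-6 / 1.340² = 3.713×10^6 N
Factor of safety n = P_cr / P = 3712.9 / 1080 = 3.44

n ≈ 3.44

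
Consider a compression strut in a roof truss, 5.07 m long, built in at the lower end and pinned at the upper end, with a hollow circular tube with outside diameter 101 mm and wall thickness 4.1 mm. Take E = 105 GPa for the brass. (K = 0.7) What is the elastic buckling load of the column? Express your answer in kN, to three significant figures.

P_cr ≈ 121 kN

Inner diameter d_i = 101 − 2×4.1 = 92.80 mm
I = π(d_o⁴ − d_i⁴)/64 = π(101⁴ − 92.80⁴)/64 = 1.468×10^6 mm⁴
I = 1.468×10^6 mm⁴ = 1.468×10^-6 m⁴
Effective length L_e = K·L = 0.7 × 5.07 = 3.549 m
P_cr = π²EI / L_e² = π² × 105×10⁹ × 1.468×10^-6 / 3.549² = 1.207×10^5 N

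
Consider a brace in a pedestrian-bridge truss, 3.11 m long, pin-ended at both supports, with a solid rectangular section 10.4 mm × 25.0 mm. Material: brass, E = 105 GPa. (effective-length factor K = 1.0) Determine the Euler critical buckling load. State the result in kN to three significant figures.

P_cr ≈ 0.251 kN

Buckling occurs about the weak axis: I_min = h·b³/12 with b = 10.4 mm (the shorter side).
I_min = 25.0×10.4³/12 = 2.343×10^3 mm⁴
I = 2.343×10^3 mm⁴ = 2.343×10^-9 m⁴
Effective length L_e = K·L = 1 × 3.11 = 3.110 m
P_cr = π²EI / L_e² = π² × 105×10⁹ × 2.343×10^-9 / 3.110² = 251.1 N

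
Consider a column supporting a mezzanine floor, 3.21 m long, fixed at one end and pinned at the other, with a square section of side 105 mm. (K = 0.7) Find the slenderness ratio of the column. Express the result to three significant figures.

For a square r = a/√12 = 105/√12 = 30.31 mm
L_e = K·L = 0.7 × 3.21 m = 2.247 m = 2247.0 mm
λ = L_e / r_min = 2247.0 / 30.31 = 74.1

λ ≈ 74.1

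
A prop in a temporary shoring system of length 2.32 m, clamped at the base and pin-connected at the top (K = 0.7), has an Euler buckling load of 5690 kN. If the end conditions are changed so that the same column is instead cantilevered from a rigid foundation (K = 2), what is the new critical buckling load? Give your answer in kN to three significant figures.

P_cr ≈ 697 kN

P_cr ∝ 1/K², so P_cr,new = P_cr,old × (K_old/K_new)² = 5690 × (0.7/2)²
= 5690 × 0.1225 = 697 kN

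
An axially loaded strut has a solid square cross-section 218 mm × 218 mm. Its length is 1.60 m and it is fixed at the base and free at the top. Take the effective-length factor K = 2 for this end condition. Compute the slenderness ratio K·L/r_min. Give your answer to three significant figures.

For a square r = a/√12 = 218/√12 = 62.93 mm
L_e = K·L = 2 × 1.60 m = 3.200 m = 3200.0 mm
λ = L_e / r_min = 3200.0 / 62.93 = 50.8

λ ≈ 50.8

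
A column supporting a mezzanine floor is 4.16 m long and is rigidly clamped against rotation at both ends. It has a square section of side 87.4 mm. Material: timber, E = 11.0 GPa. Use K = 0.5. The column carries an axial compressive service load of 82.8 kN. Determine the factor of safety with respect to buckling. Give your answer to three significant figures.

n ≈ 1.47

I = a⁴/12 = 87.4⁴/12 = 4.863×10^6 mm⁴
I = 4.863×10^6 mm⁴ = 4.863×10^-6 m⁴
Effective length L_e = K·L = 0.5 × 4.16 = 2.080 m
P_cr = π²EI / L_e² = π² × 11.0×10⁹ × 4.863×10^-6 / 2.080² = 1.220×10^5 N
Factor of safety n = P_cr / P = 122.02 / 82.8 = 1.47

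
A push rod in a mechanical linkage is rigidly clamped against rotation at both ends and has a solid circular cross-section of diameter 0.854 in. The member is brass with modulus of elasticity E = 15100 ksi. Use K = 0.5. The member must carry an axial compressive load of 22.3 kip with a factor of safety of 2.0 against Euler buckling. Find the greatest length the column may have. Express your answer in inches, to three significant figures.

I = πd⁴/64 = π×0.854⁴/64 = 2.611×10^-2 in⁴
Required critical load P_cr = n·P = 2.0 × 22.3 = 44.60 kip = 4.460×10^4 lb
From P_cr = π²EI/(K·L)²:  L = (1/K)·√(π²EI/P_cr) = (1/0.5)·√(π²×1.51×10^7×2.611×10^-2/4.460×10^4)
L = 18.7 in

L_max ≈ 18.7 in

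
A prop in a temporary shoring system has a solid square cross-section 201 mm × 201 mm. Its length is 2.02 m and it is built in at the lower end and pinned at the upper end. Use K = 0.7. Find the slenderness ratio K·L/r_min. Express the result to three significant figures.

λ ≈ 24.4

I = a⁴/12 = 201⁴/12 = 1.360×10^8 mm⁴
A = 4.040×10^4 mm²;  r_min = √(I/A) = √(1.360×10^8/4.040×10^4) = 58.02 mm
L_e = K·L = 0.7 × 2.02 m = 1.414 m = 1414.0 mm
λ = L_e / r_min = 1414.0 / 58.02 = 24.4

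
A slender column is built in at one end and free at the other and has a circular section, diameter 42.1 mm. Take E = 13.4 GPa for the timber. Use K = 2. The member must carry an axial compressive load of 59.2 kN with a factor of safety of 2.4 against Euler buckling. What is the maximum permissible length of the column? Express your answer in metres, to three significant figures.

I = πd⁴/64 = π×42.1⁴/64 = 1.542×10^5 mm⁴
I = 1.542×10^-7 m⁴
Required critical load P_cr = n·P = 2.4 × 59.2 = 142.1 kN = 1.421×10^5 N
From P_cr = π²EI/(K·L)²:  L = (1/K)·√(π²EI/P_cr) = (1/2)·√(π²×1.34×10^10×1.542×10^-7/1.421×10^5)
L = 0.189 m

L_max ≈ 0.189 m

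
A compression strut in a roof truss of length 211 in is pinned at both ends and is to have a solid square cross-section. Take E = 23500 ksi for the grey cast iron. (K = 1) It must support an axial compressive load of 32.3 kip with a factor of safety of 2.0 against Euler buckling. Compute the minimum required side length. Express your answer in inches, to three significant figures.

a ≈ 3.49 in

Required P_cr = n·P = 2.0 × 32.3 = 64.60 kip
L_e = K·L = 1 × 211 = 211.0 in
Required I = P_cr·L_e²/(π²E) = 6.460×10^4 × 211.0² / (π² × 2.35×10^7) = 12.40 in⁴
Solid square: I = a⁴/12  ⇒  a = (12I)^(1/4) = (12×12.40)^(1/4) = 3.49 in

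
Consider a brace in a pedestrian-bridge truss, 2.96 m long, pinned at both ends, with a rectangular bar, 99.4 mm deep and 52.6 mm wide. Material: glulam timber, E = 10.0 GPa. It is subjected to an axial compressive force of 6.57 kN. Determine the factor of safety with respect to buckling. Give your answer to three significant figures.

Buckling occurs about the weak axis: I_min = h·b³/12 with b = 52.6 mm (the shorter side).
I_min = 99.4×52.6³/12 = 1.205×10^6 mm⁴
I = 1.205×10^6 mm⁴ = 1.205×10^-6 m⁴
Effective length L_e = K·L = 1 × 2.96 = 2.960 m
P_cr = π²EI / L_e² = π² × 10.0×10⁹ × 1.205×10^-6 / 2.960² = 1.358×10^4 N
Factor of safety n = P_cr / P = 13.579 / 6.57 = 2.07

n ≈ 2.07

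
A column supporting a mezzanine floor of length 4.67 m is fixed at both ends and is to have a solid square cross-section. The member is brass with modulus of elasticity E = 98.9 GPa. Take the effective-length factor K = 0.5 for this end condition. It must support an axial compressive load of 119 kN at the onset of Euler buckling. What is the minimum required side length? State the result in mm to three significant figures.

a ≈ 53.1 mm

L_e = K·L = 0.5 × 4.67 = 2.335 m
Required I = P_cr·L_e²/(π²E) = 1.190×10^5 × 2.335² / (π² × 9.89×10^10) = 6.647×10^-7 m⁴
I_req = 6.647×10^5 mm⁴
Solid square: I = a⁴/12  ⇒  a = (12I)^(1/4) = (12×6.647×10^5)^(1/4) = 53.1 mm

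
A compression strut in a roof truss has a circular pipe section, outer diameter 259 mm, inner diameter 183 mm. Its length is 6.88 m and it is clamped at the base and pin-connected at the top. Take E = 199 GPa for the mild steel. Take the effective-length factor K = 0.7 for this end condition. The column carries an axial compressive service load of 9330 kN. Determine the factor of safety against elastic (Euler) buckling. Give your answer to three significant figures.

n ≈ 1.51

d_o = 259 mm, d_i = 183 mm
I = π(d_o⁴ − d_i⁴)/64 = π(259⁴ − 183.0⁴)/64 = 1.658×10^8 mm⁴
I = 1.658×10^8 mm⁴ = 1.658×10^-4 m⁴
Effective length L_e = K·L = 0.7 × 6.88 = 4.816 m
P_cr = π²EI / L_e² = π² × 199×10⁹ × 1.658×10^-4 / 4.816² = 1.404×10^7 N
Factor of safety n = P_cr / P = 14043 / 9330 = 1.51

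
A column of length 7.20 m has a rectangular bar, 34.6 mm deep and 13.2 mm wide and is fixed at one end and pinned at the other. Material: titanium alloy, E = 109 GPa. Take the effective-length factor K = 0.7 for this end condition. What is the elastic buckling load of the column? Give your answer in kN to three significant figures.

Buckling occurs about the weak axis: I_min = h·b³/12 with b = 13.2 mm (the shorter side).
I_min = 34.6×13.2³/12 = 6.632×10^3 mm⁴
I = 6.632×10^3 mm⁴ = 6.632×10^-9 m⁴
Effective length L_e = K·L = 0.7 × 7.20 = 5.040 m
P_cr = π²EI / L_e² = π² × 109×10⁹ × 6.632×10^-9 / 5.040² = 280.9 N

P_cr ≈ 0.281 kN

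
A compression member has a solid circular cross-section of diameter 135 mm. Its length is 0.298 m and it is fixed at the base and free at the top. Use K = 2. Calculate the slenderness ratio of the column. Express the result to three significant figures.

For a solid circle r = d/4 = 135/4 = 33.75 mm
L_e = K·L = 2 × 0.298 m = 0.5960 m = 596.00 mm
λ = L_e / r_min = 596.00 / 33.75 = 17.7

λ ≈ 17.7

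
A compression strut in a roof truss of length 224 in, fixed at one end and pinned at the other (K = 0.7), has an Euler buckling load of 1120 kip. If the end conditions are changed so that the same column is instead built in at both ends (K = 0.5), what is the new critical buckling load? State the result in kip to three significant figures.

P_cr ≈ 2200 kip

P_cr ∝ 1/K², so P_cr,new = P_cr,old × (K_old/K_new)² = 1120 × (0.7/0.5)²
= 1120 × 1.960 = 2200 kip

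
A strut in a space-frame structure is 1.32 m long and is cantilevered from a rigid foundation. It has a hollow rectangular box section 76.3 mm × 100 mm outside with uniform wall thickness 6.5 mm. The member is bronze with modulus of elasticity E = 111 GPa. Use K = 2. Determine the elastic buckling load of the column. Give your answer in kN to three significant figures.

P_cr ≈ 293 kN

Inner dimensions: h_i = 100 − 2×6.5 = 87.00 mm, b_i = 76.3 − 2×6.5 = 63.30 mm
Weak-axis I_min = (h_o·b_o³ − h_i·b_i³)/12 with b_o = 76.3, b_i = 63.30 mm (shorter outer/inner sides).
I_min = (100×76.3³ − 87.00×63.30³)/12 = 1.863×10^6 mm⁴
I = 1.863×10^6 mm⁴ = 1.863×10^-6 m⁴
Effective length L_e = K·L = 2 × 1.32 = 2.640 m
P_cr = π²EI / L_e² = π² × 111×10⁹ × 1.863×10^-6 / 2.640² = 2.928×10^5 N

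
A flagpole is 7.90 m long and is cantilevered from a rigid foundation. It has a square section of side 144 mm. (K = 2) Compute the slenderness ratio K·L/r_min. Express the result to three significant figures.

For a square r = a/√12 = 144/√12 = 41.57 mm
L_e = K·L = 2 × 7.90 m = 15.80 m = 15800 mm
λ = L_e / r_min = 15800 / 41.57 = 380

λ ≈ 380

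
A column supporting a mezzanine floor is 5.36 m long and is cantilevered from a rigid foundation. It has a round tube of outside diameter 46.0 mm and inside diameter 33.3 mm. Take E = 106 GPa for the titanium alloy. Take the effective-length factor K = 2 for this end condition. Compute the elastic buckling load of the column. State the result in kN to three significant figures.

P_cr ≈ 1.45 kN

d_o = 46.0 mm, d_i = 33.3 mm
I = π(d_o⁴ − d_i⁴)/64 = π(46.0⁴ − 33.30⁴)/64 = 1.594×10^5 mm⁴
I = 1.594×10^5 mm⁴ = 1.594×10^-7 m⁴
Effective length L_e = K·L = 2 × 5.36 = 10.72 m
P_cr = π²EI / L_e² = π² × 106×10⁹ × 1.594×10^-7 / 10.72² = 1.451×10^3 N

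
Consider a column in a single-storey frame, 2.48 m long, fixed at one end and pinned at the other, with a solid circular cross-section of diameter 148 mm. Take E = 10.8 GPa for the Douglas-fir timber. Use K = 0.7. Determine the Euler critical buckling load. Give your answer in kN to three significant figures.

P_cr ≈ 833 kN

I = πd⁴/64 = π×148⁴/64 = 2.355×10^7 mm⁴
I = 2.355×10^7 mm⁴ = 2.355×10^-5 m⁴
Effective length L_e = K·L = 0.7 × 2.48 = 1.736 m
P_cr = π²EI / L_e² = π² × 10.8×10⁹ × 2.355×10^-5 / 1.736² = 8.330×10^5 N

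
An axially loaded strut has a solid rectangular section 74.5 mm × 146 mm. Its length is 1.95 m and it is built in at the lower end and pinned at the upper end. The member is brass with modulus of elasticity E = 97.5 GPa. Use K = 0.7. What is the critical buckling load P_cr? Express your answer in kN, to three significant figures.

Buckling occurs about the weak axis: I_min = h·b³/12 with b = 74.5 mm (the shorter side).
I_min = 146×74.5³/12 = 5.031×10^6 mm⁴
I = 5.031×10^6 mm⁴ = 5.031×10^-6 m⁴
Effective length L_e = K·L = 0.7 × 1.95 = 1.365 m
P_cr = π²EI / L_e² = π² × 97.5×10⁹ × 5.031×10^-6 / 1.365² = 2.598×10^6 N

P_cr ≈ 2600 kN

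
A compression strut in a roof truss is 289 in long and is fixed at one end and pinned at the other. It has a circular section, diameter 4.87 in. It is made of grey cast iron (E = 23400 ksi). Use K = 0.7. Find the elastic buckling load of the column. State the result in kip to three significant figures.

I = πd⁴/64 = π×4.87⁴/64 = 27.61 in⁴
Effective length L_e = K·L = 0.7 × 289 = 202.3 in
P_cr = π²EI / L_e² = π² × 23400×10³ × 27.61 / 202.3² = 1.558×10^5 lb

P_cr ≈ 156 kip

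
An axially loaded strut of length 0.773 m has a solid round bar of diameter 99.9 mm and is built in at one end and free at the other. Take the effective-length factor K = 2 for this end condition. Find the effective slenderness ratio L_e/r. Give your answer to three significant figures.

For a solid circle r = d/4 = 99.9/4 = 24.98 mm
L_e = K·L = 2 × 0.773 m = 1.546 m = 1546.0 mm
λ = L_e / r_min = 1546.0 / 24.98 = 61.9

λ ≈ 61.9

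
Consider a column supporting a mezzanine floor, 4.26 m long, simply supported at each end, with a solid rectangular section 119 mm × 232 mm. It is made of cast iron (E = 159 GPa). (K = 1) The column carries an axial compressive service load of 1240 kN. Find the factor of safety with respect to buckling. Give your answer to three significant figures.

Buckling occurs about the weak axis: I_min = h·b³/12 with b = 119 mm (the shorter side).
I_min = 232×119³/12 = 3.258×10^7 mm⁴
I = 3.258×10^7 mm⁴ = 3.258×10^-5 m⁴
Effective length L_e = K·L = 1 × 4.26 = 4.260 m
P_cr = π²EI / L_e² = π² × 159×10⁹ × 3.258×10^-5 / 4.260² = 2.817×10^6 N
Factor of safety n = P_cr / P = 2817.2 / 1240 = 2.27

n ≈ 2.27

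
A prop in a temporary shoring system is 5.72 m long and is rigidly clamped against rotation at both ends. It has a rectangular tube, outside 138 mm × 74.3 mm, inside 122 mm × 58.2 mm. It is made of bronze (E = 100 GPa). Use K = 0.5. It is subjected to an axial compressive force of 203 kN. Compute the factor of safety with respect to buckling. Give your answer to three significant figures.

Weak-axis I_min = (h_o·b_o³ − h_i·b_i³)/12 with b_o = 74.3, b_i = 58.20 mm (shorter outer/inner sides).
I_min = (138×74.3³ − 122.0×58.20³)/12 = 2.713×10^6 mm⁴
I = 2.713×10^6 mm⁴ = 2.713×10^-6 m⁴
Effective length L_e = K·L = 0.5 × 5.72 = 2.860 m
P_cr = π²EI / L_e² = π² × 100×10⁹ × 2.713×10^-6 / 2.860² = 3.273×10^5 N
Factor of safety n = P_cr / P = 327.32 / 203 = 1.61

n ≈ 1.61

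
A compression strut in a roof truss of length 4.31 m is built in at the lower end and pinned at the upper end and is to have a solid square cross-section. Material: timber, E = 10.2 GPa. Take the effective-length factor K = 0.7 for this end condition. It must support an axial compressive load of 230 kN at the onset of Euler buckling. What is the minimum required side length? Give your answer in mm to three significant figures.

a ≈ 126 mm

L_e = K·L = 0.7 × 4.31 = 3.017 m
Required I = P_cr·L_e²/(π²E) = 2.300×10^5 × 3.017² / (π² × 1.02×10^10) = 2.080×10^-5 m⁴
I_req = 2.080×10^7 mm⁴
Solid square: I = a⁴/12  ⇒  a = (12I)^(1/4) = (12×2.080×10^7)^(1/4) = 126 mm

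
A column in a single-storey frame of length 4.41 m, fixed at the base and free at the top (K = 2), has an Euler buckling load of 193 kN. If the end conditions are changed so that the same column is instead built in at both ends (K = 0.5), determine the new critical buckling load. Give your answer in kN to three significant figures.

P_cr ≈ 3090 kN

P_cr ∝ 1/K², so P_cr,new = P_cr,old × (K_old/K_new)² = 193 × (2/0.5)²
= 193 × 16.00 = 3090 kN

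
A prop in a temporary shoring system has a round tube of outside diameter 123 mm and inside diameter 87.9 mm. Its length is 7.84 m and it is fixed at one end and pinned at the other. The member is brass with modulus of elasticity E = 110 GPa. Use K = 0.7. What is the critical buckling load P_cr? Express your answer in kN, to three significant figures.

P_cr ≈ 299 kN

d_o = 123 mm, d_i = 87.9 mm
I = π(d_o⁴ − d_i⁴)/64 = π(123⁴ − 87.90⁴)/64 = 8.305×10^6 mm⁴
I = 8.305×10^6 mm⁴ = 8.305×10^-6 m⁴
Effective length L_e = K·L = 0.7 × 7.84 = 5.488 m
P_cr = π²EI / L_e² = π² × 110×10⁹ × 8.305×10^-6 / 5.488² = 2.994×10^5 N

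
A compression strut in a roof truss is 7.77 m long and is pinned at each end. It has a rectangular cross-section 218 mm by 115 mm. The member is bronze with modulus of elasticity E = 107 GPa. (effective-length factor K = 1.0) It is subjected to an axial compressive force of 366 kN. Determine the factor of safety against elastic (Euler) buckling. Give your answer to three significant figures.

Buckling occurs about the weak axis: I_min = h·b³/12 with b = 115 mm (the shorter side).
I_min = 218×115³/12 = 2.763×10^7 mm⁴
I = 2.763×10^7 mm⁴ = 2.763×10^-5 m⁴
Effective length L_e = K·L = 1 × 7.77 = 7.770 m
P_cr = π²EI / L_e² = π² × 107×10⁹ × 2.763×10^-5 / 7.770² = 4.833×10^5 N
Factor of safety n = P_cr / P = 483.29 / 366 = 1.32

n ≈ 1.32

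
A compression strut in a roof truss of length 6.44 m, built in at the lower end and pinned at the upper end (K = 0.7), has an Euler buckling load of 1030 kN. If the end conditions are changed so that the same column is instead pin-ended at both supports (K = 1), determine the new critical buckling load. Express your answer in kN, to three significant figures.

P_cr ∝ 1/K², so P_cr,new = P_cr,old × (K_old/K_new)² = 1030 × (0.7/1)²
= 1030 × 0.4900 = 505 kN

P_cr ≈ 505 kN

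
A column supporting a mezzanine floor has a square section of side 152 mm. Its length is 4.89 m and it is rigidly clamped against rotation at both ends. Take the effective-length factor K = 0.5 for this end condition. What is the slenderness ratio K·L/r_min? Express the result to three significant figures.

λ ≈ 55.7

I = a⁴/12 = 152⁴/12 = 4.448×10^7 mm⁴
A = 2.310×10^4 mm²;  r_min = √(I/A) = √(4.448×10^7/2.310×10^4) = 43.88 mm
L_e = K·L = 0.5 × 4.89 m = 2.445 m = 2445.0 mm
λ = L_e / r_min = 2445.0 / 43.88 = 55.7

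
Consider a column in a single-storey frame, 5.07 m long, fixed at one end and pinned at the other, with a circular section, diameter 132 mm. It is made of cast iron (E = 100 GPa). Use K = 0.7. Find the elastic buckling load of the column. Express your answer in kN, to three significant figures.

I = πd⁴/64 = π×132⁴/64 = 1.490×10^7 mm⁴
I = 1.490×10^7 mm⁴ = 1.490×10^-5 m⁴
Effective length L_e = K·L = 0.7 × 5.07 = 3.549 m
P_cr = π²EI / L_e² = π² × 100×10⁹ × 1.490×10^-5 / 3.549² = 1.168×10^6 N

P_cr ≈ 1170 kN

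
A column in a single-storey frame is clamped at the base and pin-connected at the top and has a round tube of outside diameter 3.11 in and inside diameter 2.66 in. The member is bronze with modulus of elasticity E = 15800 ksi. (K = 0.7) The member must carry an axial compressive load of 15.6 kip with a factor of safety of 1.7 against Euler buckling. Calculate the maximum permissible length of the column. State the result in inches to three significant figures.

L_max ≈ 160 in

d_o = 3.11 in, d_i = 2.66 in
I = π(d_o⁴ − d_i⁴)/64 = π(3.11⁴ − 2.660⁴)/64 = 2.135 in⁴
Required critical load P_cr = n·P = 1.7 × 15.6 = 26.52 kip = 2.652×10^4 lb
From P_cr = π²EI/(K·L)²:  L = (1/K)·√(π²EI/P_cr) = (1/0.7)·√(π²×1.58×10^7×2.135/2.652×10^4)
L = 160 in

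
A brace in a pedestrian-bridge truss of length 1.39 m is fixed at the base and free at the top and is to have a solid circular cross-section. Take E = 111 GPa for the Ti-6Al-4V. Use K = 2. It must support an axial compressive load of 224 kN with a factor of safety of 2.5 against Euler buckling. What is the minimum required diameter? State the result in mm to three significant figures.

d ≈ 94.7 mm

Required P_cr = n·P = 2.5 × 224 = 560.0 kN
L_e = K·L = 2 × 1.39 = 2.780 m
Required I = P_cr·L_e²/(π²E) = 5.600×10^5 × 2.780² / (π² × 1.11×10^11) = 3.951×10^-6 m⁴
I_req = 3.951×10^6 mm⁴
Solid circle: I = πd⁴/64  ⇒  d = (64I/π)^(1/4) = (64×3.951×10^6/π)^(1/4) = 94.7 mm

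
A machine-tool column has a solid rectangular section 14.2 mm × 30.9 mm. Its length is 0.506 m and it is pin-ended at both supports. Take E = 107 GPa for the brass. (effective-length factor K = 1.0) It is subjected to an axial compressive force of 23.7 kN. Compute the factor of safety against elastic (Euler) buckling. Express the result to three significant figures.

n ≈ 1.28

Buckling occurs about the weak axis: I_min = h·b³/12 with b = 14.2 mm (the shorter side).
I_min = 30.9×14.2³/12 = 7.373×10^3 mm⁴
I = 7.373×10^3 mm⁴ = 7.373×10^-9 m⁴
Effective length L_e = K·L = 1 × 0.506 = 0.5060 m
P_cr = π²EI / L_e² = π² × 107×10⁹ × 7.373×10^-9 / 0.5060² = 3.041×10^4 N
Factor of safety n = P_cr / P = 30.411 / 23.7 = 1.28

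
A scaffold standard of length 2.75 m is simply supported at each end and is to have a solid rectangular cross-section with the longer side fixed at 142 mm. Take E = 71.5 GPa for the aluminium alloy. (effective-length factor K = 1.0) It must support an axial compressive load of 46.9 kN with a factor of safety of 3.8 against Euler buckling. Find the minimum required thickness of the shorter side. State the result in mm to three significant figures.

b ≈ 54.4 mm

Required P_cr = n·P = 3.8 × 46.9 = 178.2 kN
L_e = K·L = 1 × 2.75 = 2.750 m
Required I = P_cr·L_e²/(π²E) = 1.782×10^5 × 2.750² / (π² × 7.15×10^10) = 1.910×10^-6 m⁴
I_req = 1.910×10^6 mm⁴
Rectangle, weak axis: I_min = h·b³/12 with h = 142 mm fixed  ⇒  b = (12I/h)^(1/3) = 54.4 mm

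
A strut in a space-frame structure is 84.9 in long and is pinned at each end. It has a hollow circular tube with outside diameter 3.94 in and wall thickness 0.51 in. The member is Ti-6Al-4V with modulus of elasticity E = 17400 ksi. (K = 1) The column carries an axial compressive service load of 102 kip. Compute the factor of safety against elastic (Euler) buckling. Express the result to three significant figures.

n ≈ 1.93

Inner diameter d_i = 3.94 − 2×0.51 = 2.920 in
I = π(d_o⁴ − d_i⁴)/64 = π(3.94⁴ − 2.920⁴)/64 = 8.261 in⁴
Effective length L_e = K·L = 1 × 84.9 = 84.90 in
P_cr = π²EI / L_e² = π² × 17400×10³ × 8.261 / 84.90² = 1.968×10^5 lb
Factor of safety n = P_cr / P = 196.81 / 102 = 1.93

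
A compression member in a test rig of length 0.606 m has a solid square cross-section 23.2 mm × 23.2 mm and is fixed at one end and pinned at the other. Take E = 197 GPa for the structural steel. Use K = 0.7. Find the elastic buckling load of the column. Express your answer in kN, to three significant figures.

P_cr ≈ 261 kN

I = a⁴/12 = 23.2⁴/12 = 2.414×10^4 mm⁴
I = 2.414×10^4 mm⁴ = 2.414×10^-8 m⁴
Effective length L_e = K·L = 0.7 × 0.606 = 0.4242 m
P_cr = π²EI / L_e² = π² × 197×10⁹ × 2.414×10^-8 / 0.4242² = 2.609×10^5 N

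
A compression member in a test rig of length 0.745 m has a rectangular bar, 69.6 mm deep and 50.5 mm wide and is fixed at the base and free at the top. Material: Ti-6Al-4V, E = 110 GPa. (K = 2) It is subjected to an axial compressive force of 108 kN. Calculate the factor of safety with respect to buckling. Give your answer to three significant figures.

Buckling occurs about the weak axis: I_min = h·b³/12 with b = 50.5 mm (the shorter side).
I_min = 69.6×50.5³/12 = 7.470×10^5 mm⁴
I = 7.470×10^5 mm⁴ = 7.470×10^-7 m⁴
Effective length L_e = K·L = 2 × 0.745 = 1.490 m
P_cr = π²EI / L_e² = π² × 110×10⁹ × 7.470×10^-7 / 1.490² = 3.653×10^5 N
Factor of safety n = P_cr / P = 365.28 / 108 = 3.38

n ≈ 3.38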